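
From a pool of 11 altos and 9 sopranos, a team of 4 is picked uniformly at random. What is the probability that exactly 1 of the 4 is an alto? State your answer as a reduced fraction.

Total number of selections: C(20,4) = 4845.
Selections with exactly 1 alto: choose 1 of the 11 altos and 3 of the 9 sopranos, C(11,1)·C(9,3) = 11·84 = 924.
Probability = 924/4845 = 308/1615.

308/1615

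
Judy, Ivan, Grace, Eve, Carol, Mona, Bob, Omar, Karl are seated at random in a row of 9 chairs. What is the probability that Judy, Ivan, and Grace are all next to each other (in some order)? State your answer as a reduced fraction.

1/12

There are 9! = 362880 arrangements.
Treat the three as one block: 7! placements × 3! orders within the block = 5040·6 = 30240.
Probability = 30240/362880 = 1/12.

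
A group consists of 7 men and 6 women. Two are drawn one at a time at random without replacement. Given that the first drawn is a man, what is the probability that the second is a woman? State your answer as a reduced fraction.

After removing one man, 12 remain: 6 men and 6 women.
So the probability the next is a woman is 6/12 = 1/2.

1/2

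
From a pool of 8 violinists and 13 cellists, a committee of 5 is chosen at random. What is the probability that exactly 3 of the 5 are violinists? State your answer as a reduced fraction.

208/969

The sample space is all 5-subsets of the 21: C(21,5) = 20349.
Selections with exactly 3 violinists: choose 3 of the 8 violinists and 2 of the 13 cellists, C(8,3)·C(13,2) = 56·78 = 4368.
Probability = 4368/20349 = 208/969.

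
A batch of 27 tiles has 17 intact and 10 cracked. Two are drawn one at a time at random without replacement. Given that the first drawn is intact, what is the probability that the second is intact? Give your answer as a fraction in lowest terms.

After removing one intact, 26 remain: 16 intact and 10 cracked.
So the probability the next is intact is 16/26 = 8/13.

8/13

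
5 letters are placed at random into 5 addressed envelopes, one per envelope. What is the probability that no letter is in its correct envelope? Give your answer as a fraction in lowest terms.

11/30

There are 5! = 120 assignments.
By inclusion-exclusion, assignments with no fixed points: C(5,0)·5! − C(5,1)·4! + C(5,2)·3! − C(5,3)·2! + C(5,4)·1! − C(5,5)·0! = 44.
Probability = 44/120 = 11/30.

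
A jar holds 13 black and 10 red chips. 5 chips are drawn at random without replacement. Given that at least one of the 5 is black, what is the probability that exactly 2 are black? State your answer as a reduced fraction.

720/2569

Work in counts. Selections with at least one black: C(23,5) − C(10,5) = 33649 − 252 = 33397.
Of those, selections where exactly 2 are black: C(13,2)·C(10,3) = 78·120 = 9360.
Conditional probability = 9360/33397 = 720/2569.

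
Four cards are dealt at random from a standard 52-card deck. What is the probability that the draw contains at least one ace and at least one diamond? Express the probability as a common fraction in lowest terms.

52799/270725

There are C(52,4) = 270725 possible draws.
By inclusion-exclusion on the complements, draws missing all aces or all diamonds: C(48,4) + C(39,4) − C(36,4) = 194580 + 82251 − 58905 = 217926.
So draws with at least one of each: 270725 − 217926 = 52799, probability 52799/270725.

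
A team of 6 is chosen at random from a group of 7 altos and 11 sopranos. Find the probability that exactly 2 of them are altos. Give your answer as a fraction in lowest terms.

165/442

There are C(18,6) = 18564 ways to choose 6 from 18.
Selections with exactly 2 altos: choose 2 of the 7 altos and 4 of the 11 sopranos, C(7,2)·C(11,4) = 21·330 = 6930.
Probability = 6930/18564 = 165/442.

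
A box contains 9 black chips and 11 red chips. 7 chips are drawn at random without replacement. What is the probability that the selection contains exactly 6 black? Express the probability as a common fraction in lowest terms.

The sample space is all 7-subsets of the 20: C(20,7) = 77520.
Selections with exactly 6 black: choose 6 of the 9 black and 1 of the 11 red, C(9,6)·C(11,1) = 84·11 = 924.
Probability = 924/77520 = 77/6460.

77/6460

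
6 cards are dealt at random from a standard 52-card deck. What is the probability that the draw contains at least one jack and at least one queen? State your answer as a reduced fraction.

718637/5089630

There are C(52,6) = 20358520 possible draws.
By inclusion-exclusion on the complements, draws missing all jacks or all queens: C(48,6) + C(48,6) − C(44,6) = 12271512 + 12271512 − 7059052 = 17483972.
So draws with at least one of each: 20358520 − 17483972 = 2874548, probability 2874548/20358520 = 718637/5089630.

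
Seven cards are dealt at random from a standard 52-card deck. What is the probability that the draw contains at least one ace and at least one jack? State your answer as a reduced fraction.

There are C(52,7) = 133784560 possible draws.
By inclusion-exclusion on the complements, draws missing all aces or all jacks: C(48,7) + C(48,7) − C(44,7) = 73629072 + 73629072 − 38320568 = 108937576.
So draws with at least one of each: 133784560 − 108937576 = 24846984, probability 24846984/133784560 = 3105873/16723070.

3105873/16723070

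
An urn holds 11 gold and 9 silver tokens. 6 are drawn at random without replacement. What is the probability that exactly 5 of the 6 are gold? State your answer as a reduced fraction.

Total number of selections: C(20,6) = 38760.
Selections with exactly 5 gold: choose 5 of the 11 gold and 1 of the 9 silver, C(11,5)·C(9,1) = 462·9 = 4158.
Probability = 4158/38760 = 693/6460.

693/6460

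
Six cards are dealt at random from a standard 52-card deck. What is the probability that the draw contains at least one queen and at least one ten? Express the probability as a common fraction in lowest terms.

718637/5089630

There are C(52,6) = 20358520 possible draws.
By inclusion-exclusion on the complements, draws missing all queens or all tens: C(48,6) + C(48,6) − C(44,6) = 12271512 + 12271512 − 7059052 = 17483972.
So draws with at least one of each: 20358520 − 17483972 = 2874548, probability 2874548/20358520 = 718637/5089630.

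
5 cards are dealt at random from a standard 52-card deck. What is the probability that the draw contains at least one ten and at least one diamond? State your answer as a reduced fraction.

229297/866320

There are C(52,5) = 2598960 possible draws.
By inclusion-exclusion on the complements, draws missing all tens or all diamonds: C(48,5) + C(39,5) − C(36,5) = 1712304 + 575757 − 376992 = 1911069.
So draws with at least one of each: 2598960 − 1911069 = 687891, probability 687891/2598960 = 229297/866320.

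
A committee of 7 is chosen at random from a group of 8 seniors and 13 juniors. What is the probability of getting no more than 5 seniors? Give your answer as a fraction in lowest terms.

Total selections: C(21,7) = 116280.
Count the complement (more than 5 seniors): C(8,6)·C(13,1) + C(8,7)·C(13,0) = 364 + 8 = 372.
Probability = 1 − 372/116280 = 115908/116280 = 9659/9690.

9659/9690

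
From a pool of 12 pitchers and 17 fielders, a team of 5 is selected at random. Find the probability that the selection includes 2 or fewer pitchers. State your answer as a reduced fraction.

79628/118755

Total selections: C(29,5) = 118755.
Favorable selections (2 or fewer pitchers): C(12,0)·C(17,5) + C(12,1)·C(17,4) + C(12,2)·C(17,3) = 6188 + 28560 + 44880 = 79628.
Probability = 79628/118755.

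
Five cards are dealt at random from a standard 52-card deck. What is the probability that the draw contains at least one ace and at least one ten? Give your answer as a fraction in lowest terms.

There are C(52,5) = 2598960 possible draws.
By inclusion-exclusion on the complements, draws missing all aces or all tens: C(48,5) + C(48,5) − C(44,5) = 1712304 + 1712304 − 1086008 = 2338600.
So draws with at least one of each: 2598960 − 2338600 = 260360, probability 260360/2598960 = 6509/64974.

6509/64974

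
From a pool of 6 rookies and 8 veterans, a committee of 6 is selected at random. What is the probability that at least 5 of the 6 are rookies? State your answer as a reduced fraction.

7/429

Total selections: C(14,6) = 3003.
Favorable selections (at least 5 rookies): C(6,5)·C(8,1) + C(6,6)·C(8,0) = 48 + 1 = 49.
Probability = 49/3003 = 7/429.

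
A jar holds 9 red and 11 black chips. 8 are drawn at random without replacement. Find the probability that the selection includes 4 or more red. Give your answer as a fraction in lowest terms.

Total selections: C(20,8) = 125970.
Count the complement (fewer than 4 red): C(9,0)·C(11,8) + C(9,1)·C(11,7) + C(9,2)·C(11,6) + C(9,3)·C(11,5) = 165 + 2970 + 16632 + 38808 = 58575.
Probability = 1 − 58575/125970 = 67395/125970 = 4493/8398.

4493/8398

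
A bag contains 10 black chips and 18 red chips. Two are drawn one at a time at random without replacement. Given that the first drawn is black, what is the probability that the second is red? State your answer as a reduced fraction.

After removing one black, 27 remain: 9 black and 18 red.
So the probability the next is red is 18/27 = 2/3.

2/3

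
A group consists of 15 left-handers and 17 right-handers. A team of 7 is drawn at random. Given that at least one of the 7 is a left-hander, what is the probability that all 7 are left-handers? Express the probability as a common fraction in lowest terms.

495/257416

Work in counts. Selections with at least one left-hander: C(32,7) − C(17,7) = 3365856 − 19448 = 3346408.
Of those, selections where all 7 are left-handers: C(15,7) = 6435.
Conditional probability = 6435/3346408 = 495/257416.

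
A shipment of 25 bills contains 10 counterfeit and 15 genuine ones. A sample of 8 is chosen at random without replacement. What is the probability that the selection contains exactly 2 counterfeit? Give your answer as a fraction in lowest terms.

The sample space is all 8-subsets of the 25: C(25,8) = 1081575.
Selections with exactly 2 counterfeit: choose 2 of the 10 counterfeit and 6 of the 15 genuine, C(10,2)·C(15,6) = 45·5005 = 225225.
Probability = 225225/1081575 = 91/437.

91/437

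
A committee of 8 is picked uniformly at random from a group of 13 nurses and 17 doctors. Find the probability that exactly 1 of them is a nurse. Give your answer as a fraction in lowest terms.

Total number of selections: C(30,8) = 5852925.
Selections with exactly 1 nurse: choose 1 of the 13 nurses and 7 of the 17 doctors, C(13,1)·C(17,7) = 13·19448 = 252824.
Probability = 252824/5852925 = 19448/450225.

19448/450225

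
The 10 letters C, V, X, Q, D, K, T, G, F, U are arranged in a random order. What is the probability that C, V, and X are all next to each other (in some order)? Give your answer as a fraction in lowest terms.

1/15

There are 10! = 3628800 arrangements.
Treat the three as one block: 8! placements × 3! orders within the block = 40320·6 = 241920.
Probability = 241920/3628800 = 1/15.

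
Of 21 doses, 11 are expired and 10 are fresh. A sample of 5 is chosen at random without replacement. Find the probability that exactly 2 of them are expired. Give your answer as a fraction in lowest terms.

2200/6783

Total number of selections: C(21,5) = 20349.
Selections with exactly 2 expired: choose 2 of the 11 expired and 3 of the 10 fresh, C(11,2)·C(10,3) = 55·120 = 6600.
Probability = 6600/20349 = 2200/6783.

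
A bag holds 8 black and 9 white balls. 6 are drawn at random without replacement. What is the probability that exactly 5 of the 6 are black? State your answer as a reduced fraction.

9/221

There are C(17,6) = 12376 ways to choose 6 from 17.
Selections with exactly 5 black: choose 5 of the 8 black and 1 of the 9 white, C(8,5)·C(9,1) = 56·9 = 504.
Probability = 504/12376 = 9/221.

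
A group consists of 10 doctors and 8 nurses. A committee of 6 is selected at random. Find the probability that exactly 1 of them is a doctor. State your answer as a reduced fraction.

20/663

There are C(18,6) = 18564 ways to choose 6 from 18.
Selections with exactly 1 doctor: choose 1 of the 10 doctors and 5 of the 8 nurses, C(10,1)·C(8,5) = 10·56 = 560.
Probability = 560/18564 = 20/663.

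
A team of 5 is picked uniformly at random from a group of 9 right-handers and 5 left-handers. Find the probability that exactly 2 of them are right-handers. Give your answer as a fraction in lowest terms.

180/1001

The sample space is all 5-subsets of the 14: C(14,5) = 2002.
Selections with exactly 2 right-handers: choose 2 of the 9 right-handers and 3 of the 5 left-handers, C(9,2)·C(5,3) = 36·10 = 360.
Probability = 360/2002 = 180/1001.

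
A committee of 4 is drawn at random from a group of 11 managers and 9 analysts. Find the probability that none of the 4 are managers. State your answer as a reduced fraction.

42/1615

There are C(20,4) = 4845 possible selections.
Selections with no managers (all analysts): C(9,4) = 126.
Probability = 126/4845 = 42/1615.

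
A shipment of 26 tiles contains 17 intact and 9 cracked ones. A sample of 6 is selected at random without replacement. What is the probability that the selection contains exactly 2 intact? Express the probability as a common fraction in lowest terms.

1224/16445

There are C(26,6) = 230230 ways to choose 6 from 26.
Selections with exactly 2 intact: choose 2 of the 17 intact and 4 of the 9 cracked, C(17,2)·C(9,4) = 136·126 = 17136.
Probability = 17136/230230 = 1224/16445.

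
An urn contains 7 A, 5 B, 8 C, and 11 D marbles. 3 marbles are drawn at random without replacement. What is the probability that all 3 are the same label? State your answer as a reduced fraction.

266/4495

There are C(31,3) = 4495 ways to draw 3 marbles.
All same label: C(7,3) + C(5,3) + C(8,3) + C(11,3) = 35 + 10 + 56 + 165 = 266.
Probability = 266/4495.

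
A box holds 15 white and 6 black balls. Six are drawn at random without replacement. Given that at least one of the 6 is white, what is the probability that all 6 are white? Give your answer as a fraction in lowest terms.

Work in counts. Selections with at least one white: C(21,6) − C(6,6) = 54264 − 1 = 54263.
Of those, selections where all 6 are white: C(15,6) = 5005.
Conditional probability = 5005/54263 = 455/4933.

455/4933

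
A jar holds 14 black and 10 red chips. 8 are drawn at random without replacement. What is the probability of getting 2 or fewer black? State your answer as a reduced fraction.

2315/81719

There are C(24,8) = 735471 ways to choose the 8.
Favorable selections (2 or fewer black): C(14,0)·C(10,8) + C(14,1)·C(10,7) + C(14,2)·C(10,6) = 45 + 1680 + 19110 = 20835.
Probability = 20835/735471 = 2315/81719.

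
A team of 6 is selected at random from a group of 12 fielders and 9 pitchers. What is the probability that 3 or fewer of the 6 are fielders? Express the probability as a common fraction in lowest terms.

169/323

There are C(21,6) = 54264 ways to choose the 6.
Count the complement (more than 3 fielders): C(12,4)·C(9,2) + C(12,5)·C(9,1) + C(12,6)·C(9,0) = 17820 + 7128 + 924 = 25872.
Probability = 1 − 25872/54264 = 28392/54264 = 169/323.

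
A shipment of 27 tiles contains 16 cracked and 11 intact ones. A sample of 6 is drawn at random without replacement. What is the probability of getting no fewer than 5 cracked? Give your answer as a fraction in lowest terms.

196/1035

Total selections: C(27,6) = 296010.
Favorable selections (no fewer than 5 cracked): C(16,5)·C(11,1) + C(16,6)·C(11,0) = 48048 + 8008 = 56056.
Probability = 56056/296010 = 196/1035.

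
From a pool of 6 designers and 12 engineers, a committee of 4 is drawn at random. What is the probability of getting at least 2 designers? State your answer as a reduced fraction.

There are C(18,4) = 3060 ways to choose the 4.
Favorable selections (at least 2 designers): C(6,2)·C(12,2) + C(6,3)·C(12,1) + C(6,4)·C(12,0) = 990 + 240 + 15 = 1245.
Probability = 1245/3060 = 83/204.

83/204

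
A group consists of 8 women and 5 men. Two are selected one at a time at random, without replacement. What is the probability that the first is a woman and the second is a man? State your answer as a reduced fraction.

Multiply the conditional probabilities at each draw: 8/13 · 5/12 = 40/156 = 10/39.

10/39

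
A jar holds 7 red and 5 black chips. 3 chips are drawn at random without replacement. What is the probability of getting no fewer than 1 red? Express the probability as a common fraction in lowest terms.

Total selections: C(12,3) = 220.
The complement is all 3 are black: C(5,3) = 10.
Probability = 1 − 10/220 = 210/220 = 21/22.

21/22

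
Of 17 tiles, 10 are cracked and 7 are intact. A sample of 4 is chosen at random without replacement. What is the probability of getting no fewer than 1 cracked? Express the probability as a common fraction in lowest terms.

67/68

There are C(17,4) = 2380 ways to choose the 4.
The complement is all 4 are intact: C(7,4) = 35.
Probability = 1 − 35/2380 = 2345/2380 = 67/68.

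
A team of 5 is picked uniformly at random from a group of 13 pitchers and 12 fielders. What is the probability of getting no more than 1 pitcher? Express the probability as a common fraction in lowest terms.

219/1610

There are C(25,5) = 53130 ways to choose the 5.
Favorable selections (no more than 1 pitcher): C(13,0)·C(12,5) + C(13,1)·C(12,4) = 792 + 6435 = 7227.
Probability = 7227/53130 = 219/1610.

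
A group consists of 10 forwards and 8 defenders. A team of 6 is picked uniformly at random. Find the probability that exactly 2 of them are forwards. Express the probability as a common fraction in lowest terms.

75/442

There are C(18,6) = 18564 ways to choose 6 from 18.
Selections with exactly 2 forwards: choose 2 of the 10 forwards and 4 of the 8 defenders, C(10,2)·C(8,4) = 45·70 = 3150.
Probability = 3150/18564 = 75/442.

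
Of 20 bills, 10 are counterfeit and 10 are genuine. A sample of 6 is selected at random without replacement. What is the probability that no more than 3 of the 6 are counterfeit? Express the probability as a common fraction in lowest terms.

443/646

Total selections: C(20,6) = 38760.
Count the complement (more than 3 counterfeit): C(10,4)·C(10,2) + C(10,5)·C(10,1) + C(10,6)·C(10,0) = 9450 + 2520 + 210 = 12180.
Probability = 1 − 12180/38760 = 26580/38760 = 443/646.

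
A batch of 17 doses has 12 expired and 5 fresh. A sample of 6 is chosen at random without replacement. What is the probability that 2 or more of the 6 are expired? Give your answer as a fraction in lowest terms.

3091/3094

Total selections: C(17,6) = 12376.
The complement is exactly 1 expired: C(12,1)·C(5,5) = 12.
Probability = 1 − 12/12376 = 12364/12376 = 3091/3094.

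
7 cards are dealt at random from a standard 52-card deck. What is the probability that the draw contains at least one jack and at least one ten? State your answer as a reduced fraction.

3105873/16723070

There are C(52,7) = 133784560 possible draws.
By inclusion-exclusion on the complements, draws missing all jacks or all tens: C(48,7) + C(48,7) − C(44,7) = 73629072 + 73629072 − 38320568 = 108937576.
So draws with at least one of each: 133784560 − 108937576 = 24846984, probability 24846984/133784560 = 3105873/16723070.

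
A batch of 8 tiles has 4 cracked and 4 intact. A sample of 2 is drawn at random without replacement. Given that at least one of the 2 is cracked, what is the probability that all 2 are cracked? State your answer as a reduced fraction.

Work in counts. Selections with at least one cracked: C(8,2) − C(4,2) = 28 − 6 = 22.
Of those, selections where all 2 are cracked: C(4,2) = 6.
Conditional probability = 6/22 = 3/11.

3/11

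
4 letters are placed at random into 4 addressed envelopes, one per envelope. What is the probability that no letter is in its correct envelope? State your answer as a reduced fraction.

There are 4! = 24 assignments.
By inclusion-exclusion, assignments with no fixed points: C(4,0)·4! − C(4,1)·3! + C(4,2)·2! − C(4,3)·1! + C(4,4)·0! = 9.
Probability = 9/24 = 3/8.

3/8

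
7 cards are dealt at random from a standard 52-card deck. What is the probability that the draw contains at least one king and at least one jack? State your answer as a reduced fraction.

3105873/16723070

There are C(52,7) = 133784560 possible draws.
By inclusion-exclusion on the complements, draws missing all kings or all jacks: C(48,7) + C(48,7) − C(44,7) = 73629072 + 73629072 − 38320568 = 108937576.
So draws with at least one of each: 133784560 − 108937576 = 24846984, probability 24846984/133784560 = 3105873/16723070.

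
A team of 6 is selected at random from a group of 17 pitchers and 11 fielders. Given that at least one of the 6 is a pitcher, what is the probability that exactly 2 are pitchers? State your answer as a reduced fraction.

Work in counts. Selections with at least one pitcher: C(28,6) − C(11,6) = 376740 − 462 = 376278.
Of those, selections where exactly 2 are pitchers: C(17,2)·C(11,4) = 136·330 = 44880.
Conditional probability = 44880/376278 = 440/3689.

440/3689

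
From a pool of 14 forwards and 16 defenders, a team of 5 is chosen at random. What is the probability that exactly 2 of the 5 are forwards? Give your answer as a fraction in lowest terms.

There are C(30,5) = 142506 ways to choose 5 from 30.
Selections with exactly 2 forwards: choose 2 of the 14 forwards and 3 of the 16 defenders, C(14,2)·C(16,3) = 91·560 = 50960.
Probability = 50960/142506 = 280/783.

280/783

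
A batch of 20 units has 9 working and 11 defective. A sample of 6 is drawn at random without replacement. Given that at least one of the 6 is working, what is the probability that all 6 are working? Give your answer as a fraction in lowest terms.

Work in counts. Selections with at least one working: C(20,6) − C(11,6) = 38760 − 462 = 38298.
Of those, selections where all 6 are working: C(9,6) = 84.
Conditional probability = 84/38298 = 14/6383.

14/6383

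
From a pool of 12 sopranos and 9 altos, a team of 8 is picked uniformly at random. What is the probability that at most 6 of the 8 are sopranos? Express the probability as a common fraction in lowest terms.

There are C(21,8) = 203490 ways to choose the 8.
Favorable selections (at most 6 sopranos): C(12,0)·C(9,8) + C(12,1)·C(9,7) + C(12,2)·C(9,6) + C(12,3)·C(9,5) + C(12,4)·C(9,4) + C(12,5)·C(9,3) + C(12,6)·C(9,2) = 9 + 432 + 5544 + 27720 + 62370 + 66528 + 33264 = 195867.
Probability = 195867/203490 = 3109/3230.

3109/3230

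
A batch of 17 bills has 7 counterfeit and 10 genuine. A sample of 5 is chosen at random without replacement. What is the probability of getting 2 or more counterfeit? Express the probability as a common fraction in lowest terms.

There are C(17,5) = 6188 ways to choose the 5.
Favorable selections (2 or more counterfeit): C(7,2)·C(10,3) + C(7,3)·C(10,2) + C(7,4)·C(10,1) + C(7,5)·C(10,0) = 2520 + 1575 + 350 + 21 = 4466.
Probability = 4466/6188 = 319/442.

319/442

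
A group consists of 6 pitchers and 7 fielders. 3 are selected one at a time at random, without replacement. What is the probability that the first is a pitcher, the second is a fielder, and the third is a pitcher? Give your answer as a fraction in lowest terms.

35/286

Multiply the conditional probabilities at each draw: 6/13 · 7/12 · 5/11 = 210/1716 = 35/286.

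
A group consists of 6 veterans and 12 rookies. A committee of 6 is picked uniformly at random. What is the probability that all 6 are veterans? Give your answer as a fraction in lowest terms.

There are C(18,6) = 18564 possible selections.
Selections with all veterans: C(6,6) = 1.
Probability = 1/18564.

1/18564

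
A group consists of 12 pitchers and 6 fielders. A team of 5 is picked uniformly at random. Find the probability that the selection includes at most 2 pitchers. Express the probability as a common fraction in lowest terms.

There are C(18,5) = 8568 ways to choose the 5.
Favorable selections (at most 2 pitchers): C(12,0)·C(6,5) + C(12,1)·C(6,4) + C(12,2)·C(6,3) = 6 + 180 + 1320 = 1506.
Probability = 1506/8568 = 251/1428.

251/1428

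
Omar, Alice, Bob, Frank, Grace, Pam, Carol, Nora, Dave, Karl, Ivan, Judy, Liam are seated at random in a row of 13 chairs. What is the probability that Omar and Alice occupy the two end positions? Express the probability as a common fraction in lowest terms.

There are 13! = 6227020800 arrangements.
Place Omar and Alice at the ends in 2 ways, arrange the remaining 11 in 11! = 39916800 ways: 2·39916800 = 79833600.
Probability = 79833600/6227020800 = 1/78.

1/78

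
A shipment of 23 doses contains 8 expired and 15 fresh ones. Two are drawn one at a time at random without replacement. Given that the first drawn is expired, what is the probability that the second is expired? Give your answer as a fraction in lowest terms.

7/22

After removing one expired, 22 remain: 7 expired and 15 fresh.
So the probability the next is expired is 7/22.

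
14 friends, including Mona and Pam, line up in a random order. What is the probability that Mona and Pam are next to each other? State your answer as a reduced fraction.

There are 14! = 87178291200 arrangements.
Treat Mona and Pam as a block: 13! arrangements of the blocks × 2 orders within the block = 2·6227020800 = 12454041600.
Probability = 12454041600/87178291200 = 1/7.

1/7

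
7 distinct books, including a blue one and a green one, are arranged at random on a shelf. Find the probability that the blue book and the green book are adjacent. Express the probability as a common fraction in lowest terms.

2/7

There are 7! = 5040 arrangements.
Treat the blue book and the green book as a block: 6! arrangements of the blocks × 2 orders within the block = 2·720 = 1440.
Probability = 1440/5040 = 2/7.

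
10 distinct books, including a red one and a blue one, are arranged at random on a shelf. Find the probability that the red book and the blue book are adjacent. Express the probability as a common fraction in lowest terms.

There are 10! = 3628800 arrangements.
Treat the red book and the blue book as a block: 9! arrangements of the blocks × 2 orders within the block = 2·362880 = 725760.
Probability = 725760/3628800 = 1/5.

1/5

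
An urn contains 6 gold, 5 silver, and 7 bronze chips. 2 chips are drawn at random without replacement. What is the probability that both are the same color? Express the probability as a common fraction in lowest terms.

46/153

There are C(18,2) = 153 ways to draw 2 chips.
All same color: C(6,2) + C(5,2) + C(7,2) = 15 + 10 + 21 = 46.
Probability = 46/153.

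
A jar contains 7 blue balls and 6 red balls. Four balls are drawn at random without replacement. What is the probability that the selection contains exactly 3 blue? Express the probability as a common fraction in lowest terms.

Total number of selections: C(13,4) = 715.
Selections with exactly 3 blue: choose 3 of the 7 blue and 1 of the 6 red, C(7,3)·C(6,1) = 35·6 = 210.
Probability = 210/715 = 42/143.

42/143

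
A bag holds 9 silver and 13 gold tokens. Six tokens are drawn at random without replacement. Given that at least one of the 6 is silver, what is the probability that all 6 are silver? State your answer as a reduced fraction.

Work in counts. Selections with at least one silver: C(22,6) − C(13,6) = 74613 − 1716 = 72897.
Of those, selections where all 6 are silver: C(9,6) = 84.
Conditional probability = 84/72897 = 28/24299.

28/24299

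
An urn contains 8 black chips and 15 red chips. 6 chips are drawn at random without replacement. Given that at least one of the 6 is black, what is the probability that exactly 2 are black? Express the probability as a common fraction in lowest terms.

390/979

Work in counts. Selections with at least one black: C(23,6) − C(15,6) = 100947 − 5005 = 95942.
Of those, selections where exactly 2 are black: C(8,2)·C(15,4) = 28·1365 = 38220.
Conditional probability = 38220/95942 = 390/979.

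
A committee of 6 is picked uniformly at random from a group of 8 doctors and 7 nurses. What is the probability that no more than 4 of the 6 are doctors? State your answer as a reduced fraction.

131/143

There are C(15,6) = 5005 ways to choose the 6.
Favorable selections (no more than 4 doctors): C(8,0)·C(7,6) + C(8,1)·C(7,5) + C(8,2)·C(7,4) + C(8,3)·C(7,3) + C(8,4)·C(7,2) = 7 + 168 + 980 + 1960 + 1470 = 4585.
Probability = 4585/5005 = 131/143.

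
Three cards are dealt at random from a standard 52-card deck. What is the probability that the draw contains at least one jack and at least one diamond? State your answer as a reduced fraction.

33/260

There are C(52,3) = 22100 possible draws.
By inclusion-exclusion on the complements, draws missing all jacks or all diamonds: C(48,3) + C(39,3) − C(36,3) = 17296 + 9139 − 7140 = 19295.
So draws with at least one of each: 22100 − 19295 = 2805, probability 2805/22100 = 33/260.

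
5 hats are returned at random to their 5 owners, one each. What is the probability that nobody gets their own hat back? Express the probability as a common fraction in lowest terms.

There are 5! = 120 assignments.
By inclusion-exclusion, assignments with no fixed points: C(5,0)·5! − C(5,1)·4! + C(5,2)·3! − C(5,3)·2! + C(5,4)·1! − C(5,5)·0! = 44.
Probability = 44/120 = 11/30.

11/30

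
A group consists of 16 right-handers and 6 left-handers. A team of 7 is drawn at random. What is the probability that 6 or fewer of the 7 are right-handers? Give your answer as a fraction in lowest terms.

There are C(22,7) = 170544 ways to choose the 7.
The complement is exactly 7 right-handers: C(16,7)·C(6,0) = 11440.
Probability = 1 − 11440/170544 = 159104/170544 = 904/969.

904/969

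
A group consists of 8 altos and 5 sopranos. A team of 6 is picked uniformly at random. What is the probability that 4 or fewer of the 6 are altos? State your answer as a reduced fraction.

There are C(13,6) = 1716 ways to choose the 6.
Count the complement (more than 4 altos): C(8,5)·C(5,1) + C(8,6)·C(5,0) = 280 + 28 = 308.
Probability = 1 − 308/1716 = 1408/1716 = 32/39.

32/39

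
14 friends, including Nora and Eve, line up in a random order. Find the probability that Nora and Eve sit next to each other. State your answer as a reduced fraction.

1/7

There are 14! = 87178291200 arrangements.
Treat Nora and Eve as a block: 13! arrangements of the blocks × 2 orders within the block = 2·6227020800 = 12454041600.
Probability = 12454041600/87178291200 = 1/7.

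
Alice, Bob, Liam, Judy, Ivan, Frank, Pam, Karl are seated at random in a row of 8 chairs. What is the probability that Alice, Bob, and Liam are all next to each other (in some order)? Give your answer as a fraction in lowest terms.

There are 8! = 40320 arrangements.
Treat the three as one block: 6! placements × 3! orders within the block = 720·6 = 4320.
Probability = 4320/40320 = 3/28.

3/28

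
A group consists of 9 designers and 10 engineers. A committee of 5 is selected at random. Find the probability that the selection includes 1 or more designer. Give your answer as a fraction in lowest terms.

There are C(19,5) = 11628 ways to choose the 5.
The complement is all 5 are engineers: C(10,5) = 252.
Probability = 1 − 252/11628 = 11376/11628 = 316/323.

316/323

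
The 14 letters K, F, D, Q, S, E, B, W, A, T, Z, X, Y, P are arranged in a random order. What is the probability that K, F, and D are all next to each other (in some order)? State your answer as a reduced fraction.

3/91

There are 14! = 87178291200 arrangements.
Treat the three as one block: 12! placements × 3! orders within the block = 479001600·6 = 2874009600.
Probability = 2874009600/87178291200 = 3/91.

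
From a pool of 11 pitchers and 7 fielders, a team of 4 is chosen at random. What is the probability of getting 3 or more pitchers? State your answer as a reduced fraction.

33/68

There are C(18,4) = 3060 ways to choose the 4.
Favorable selections (3 or more pitchers): C(11,3)·C(7,1) + C(11,4)·C(7,0) = 1155 + 330 = 1485.
Probability = 1485/3060 = 33/68.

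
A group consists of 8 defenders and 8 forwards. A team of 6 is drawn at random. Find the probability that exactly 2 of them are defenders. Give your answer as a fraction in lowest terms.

The sample space is all 6-subsets of the 16: C(16,6) = 8008.
Selections with exactly 2 defenders: choose 2 of the 8 defenders and 4 of the 8 forwards, C(8,2)·C(8,4) = 28·70 = 1960.
Probability = 1960/8008 = 35/143.

35/143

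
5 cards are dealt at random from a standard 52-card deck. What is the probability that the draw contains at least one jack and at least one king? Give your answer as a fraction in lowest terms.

6509/64974

There are C(52,5) = 2598960 possible draws.
By inclusion-exclusion on the complements, draws missing all jacks or all kings: C(48,5) + C(48,5) − C(44,5) = 1712304 + 1712304 − 1086008 = 2338600.
So draws with at least one of each: 2598960 − 2338600 = 260360, probability 260360/2598960 = 6509/64974.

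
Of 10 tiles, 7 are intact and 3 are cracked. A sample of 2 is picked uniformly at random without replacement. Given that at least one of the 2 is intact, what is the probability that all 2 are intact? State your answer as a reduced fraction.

Work in counts. Selections with at least one intact: C(10,2) − C(3,2) = 45 − 3 = 42.
Of those, selections where all 2 are intact: C(7,2) = 21.
Conditional probability = 21/42 = 1/2.

1/2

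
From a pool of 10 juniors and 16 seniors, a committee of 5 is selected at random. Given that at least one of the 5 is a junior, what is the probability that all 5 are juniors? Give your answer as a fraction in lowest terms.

Work in counts. Selections with at least one junior: C(26,5) − C(16,5) = 65780 − 4368 = 61412.
Of those, selections where all 5 are juniors: C(10,5) = 252.
Conditional probability = 252/61412 = 63/15353.

63/15353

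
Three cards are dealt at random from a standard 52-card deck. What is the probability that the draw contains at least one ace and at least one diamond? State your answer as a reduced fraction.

33/260

There are C(52,3) = 22100 possible draws.
By inclusion-exclusion on the complements, draws missing all aces or all diamonds: C(48,3) + C(39,3) − C(36,3) = 17296 + 9139 − 7140 = 19295.
So draws with at least one of each: 22100 − 19295 = 2805, probability 2805/22100 = 33/260.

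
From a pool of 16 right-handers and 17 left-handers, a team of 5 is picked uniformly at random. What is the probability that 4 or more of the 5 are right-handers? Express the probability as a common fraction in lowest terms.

There are C(33,5) = 237336 ways to choose the 5.
Favorable selections (4 or more right-handers): C(16,4)·C(17,1) + C(16,5)·C(17,0) = 30940 + 4368 = 35308.
Probability = 35308/237336 = 8827/59334.

8827/59334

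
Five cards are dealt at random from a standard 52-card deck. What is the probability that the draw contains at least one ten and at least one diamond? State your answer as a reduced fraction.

229297/866320

There are C(52,5) = 2598960 possible draws.
By inclusion-exclusion on the complements, draws missing all tens or all diamonds: C(48,5) + C(39,5) − C(36,5) = 1712304 + 575757 − 376992 = 1911069.
So draws with at least one of each: 2598960 − 1911069 = 687891, probability 687891/2598960 = 229297/866320.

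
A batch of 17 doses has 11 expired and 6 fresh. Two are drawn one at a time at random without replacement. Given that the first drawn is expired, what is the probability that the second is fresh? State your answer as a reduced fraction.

After removing one expired, 16 remain: 10 expired and 6 fresh.
So the probability the next is fresh is 6/16 = 3/8.

3/8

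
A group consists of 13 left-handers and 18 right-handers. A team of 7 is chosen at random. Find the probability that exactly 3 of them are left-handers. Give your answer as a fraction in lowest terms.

The sample space is all 7-subsets of the 31: C(31,7) = 2629575.
Selections with exactly 3 left-handers: choose 3 of the 13 left-handers and 4 of the 18 right-handers, C(13,3)·C(18,4) = 286·3060 = 875160.
Probability = 875160/2629575 = 1496/4495.

1496/4495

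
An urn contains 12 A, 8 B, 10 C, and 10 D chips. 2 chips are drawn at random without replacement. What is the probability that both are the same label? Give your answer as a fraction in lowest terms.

46/195

There are C(40,2) = 780 ways to draw 2 chips.
All same label: C(12,2) + C(8,2) + C(10,2) + C(10,2) = 66 + 28 + 45 + 45 = 184.
Probability = 184/780 = 46/195.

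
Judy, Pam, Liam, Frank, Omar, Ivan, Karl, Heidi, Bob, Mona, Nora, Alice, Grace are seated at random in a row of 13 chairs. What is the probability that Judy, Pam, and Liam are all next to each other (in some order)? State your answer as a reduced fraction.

There are 13! = 6227020800 arrangements.
Treat the three as one block: 11! placements × 3! orders within the block = 39916800·6 = 239500800.
Probability = 239500800/6227020800 = 1/26.

1/26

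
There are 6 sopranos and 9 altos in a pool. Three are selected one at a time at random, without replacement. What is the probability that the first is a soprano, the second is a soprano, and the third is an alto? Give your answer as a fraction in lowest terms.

Multiply the conditional probabilities at each draw: 6/15 · 5/14 · 9/13 = 270/2730 = 9/91.

9/91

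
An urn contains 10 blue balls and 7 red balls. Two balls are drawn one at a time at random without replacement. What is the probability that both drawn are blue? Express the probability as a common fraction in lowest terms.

45/136

Multiply the conditional probabilities at each draw: 10/17 · 9/16 = 90/272 = 45/136.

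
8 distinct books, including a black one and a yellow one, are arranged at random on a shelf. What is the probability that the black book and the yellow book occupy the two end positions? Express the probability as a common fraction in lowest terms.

There are 8! = 40320 arrangements.
Place the black book and the yellow book at the ends in 2 ways, arrange the remaining 6 in 6! = 720 ways: 2·720 = 1440.
Probability = 1440/40320 = 1/28.

1/28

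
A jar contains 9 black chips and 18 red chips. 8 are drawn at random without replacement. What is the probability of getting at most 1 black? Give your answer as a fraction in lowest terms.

2822/18975

Total selections: C(27,8) = 2220075.
Favorable selections (at most 1 black): C(9,0)·C(18,8) + C(9,1)·C(18,7) = 43758 + 286416 = 330174.
Probability = 330174/2220075 = 2822/18975.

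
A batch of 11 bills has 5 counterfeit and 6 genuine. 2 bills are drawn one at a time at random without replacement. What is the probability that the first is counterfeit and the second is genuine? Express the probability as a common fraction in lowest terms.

3/11

Multiply the conditional probabilities at each draw: 5/11 · 6/10 = 30/110 = 3/11.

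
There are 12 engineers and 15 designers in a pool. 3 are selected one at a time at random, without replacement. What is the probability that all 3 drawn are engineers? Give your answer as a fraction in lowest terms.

44/585

Multiply the conditional probabilities at each draw: 12/27 · 11/26 · 10/25 = 1320/17550 = 44/585.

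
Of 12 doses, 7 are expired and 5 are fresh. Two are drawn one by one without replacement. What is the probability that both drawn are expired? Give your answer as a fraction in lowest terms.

7/22

Multiply the conditional probabilities at each draw: 7/12 · 6/11 = 42/132 = 7/22.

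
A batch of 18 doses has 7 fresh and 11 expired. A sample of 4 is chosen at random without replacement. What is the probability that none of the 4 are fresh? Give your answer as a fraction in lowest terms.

There are C(18,4) = 3060 possible selections.
Selections with no fresh (all expired): C(11,4) = 330.
Probability = 330/3060 = 11/102.

11/102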